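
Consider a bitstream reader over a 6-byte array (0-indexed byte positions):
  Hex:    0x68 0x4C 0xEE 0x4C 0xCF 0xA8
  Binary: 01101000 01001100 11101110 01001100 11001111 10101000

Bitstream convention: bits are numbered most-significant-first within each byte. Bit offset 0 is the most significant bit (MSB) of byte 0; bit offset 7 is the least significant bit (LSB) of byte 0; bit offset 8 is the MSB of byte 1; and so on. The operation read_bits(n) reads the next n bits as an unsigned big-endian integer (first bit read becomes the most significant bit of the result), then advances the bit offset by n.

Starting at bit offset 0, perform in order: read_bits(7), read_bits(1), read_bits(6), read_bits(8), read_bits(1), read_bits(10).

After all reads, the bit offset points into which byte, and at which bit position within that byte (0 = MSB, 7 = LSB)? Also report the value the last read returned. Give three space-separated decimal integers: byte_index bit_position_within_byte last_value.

Answer: 4 1 153

Derivation:
Read 1: bits[0:7] width=7 -> value=52 (bin 0110100); offset now 7 = byte 0 bit 7; 41 bits remain
Read 2: bits[7:8] width=1 -> value=0 (bin 0); offset now 8 = byte 1 bit 0; 40 bits remain
Read 3: bits[8:14] width=6 -> value=19 (bin 010011); offset now 14 = byte 1 bit 6; 34 bits remain
Read 4: bits[14:22] width=8 -> value=59 (bin 00111011); offset now 22 = byte 2 bit 6; 26 bits remain
Read 5: bits[22:23] width=1 -> value=1 (bin 1); offset now 23 = byte 2 bit 7; 25 bits remain
Read 6: bits[23:33] width=10 -> value=153 (bin 0010011001); offset now 33 = byte 4 bit 1; 15 bits remain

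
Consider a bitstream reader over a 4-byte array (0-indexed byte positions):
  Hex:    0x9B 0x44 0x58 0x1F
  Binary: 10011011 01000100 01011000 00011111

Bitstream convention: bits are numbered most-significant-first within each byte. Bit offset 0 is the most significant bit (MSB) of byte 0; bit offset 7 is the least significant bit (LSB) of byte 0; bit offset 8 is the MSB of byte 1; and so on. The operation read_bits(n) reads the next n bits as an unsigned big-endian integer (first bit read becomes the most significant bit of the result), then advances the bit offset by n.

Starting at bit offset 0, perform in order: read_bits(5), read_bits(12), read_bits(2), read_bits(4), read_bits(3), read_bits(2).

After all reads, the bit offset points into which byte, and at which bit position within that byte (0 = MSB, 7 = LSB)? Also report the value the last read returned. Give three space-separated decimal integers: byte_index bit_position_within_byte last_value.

Read 1: bits[0:5] width=5 -> value=19 (bin 10011); offset now 5 = byte 0 bit 5; 27 bits remain
Read 2: bits[5:17] width=12 -> value=1672 (bin 011010001000); offset now 17 = byte 2 bit 1; 15 bits remain
Read 3: bits[17:19] width=2 -> value=2 (bin 10); offset now 19 = byte 2 bit 3; 13 bits remain
Read 4: bits[19:23] width=4 -> value=12 (bin 1100); offset now 23 = byte 2 bit 7; 9 bits remain
Read 5: bits[23:26] width=3 -> value=0 (bin 000); offset now 26 = byte 3 bit 2; 6 bits remain
Read 6: bits[26:28] width=2 -> value=1 (bin 01); offset now 28 = byte 3 bit 4; 4 bits remain

Answer: 3 4 1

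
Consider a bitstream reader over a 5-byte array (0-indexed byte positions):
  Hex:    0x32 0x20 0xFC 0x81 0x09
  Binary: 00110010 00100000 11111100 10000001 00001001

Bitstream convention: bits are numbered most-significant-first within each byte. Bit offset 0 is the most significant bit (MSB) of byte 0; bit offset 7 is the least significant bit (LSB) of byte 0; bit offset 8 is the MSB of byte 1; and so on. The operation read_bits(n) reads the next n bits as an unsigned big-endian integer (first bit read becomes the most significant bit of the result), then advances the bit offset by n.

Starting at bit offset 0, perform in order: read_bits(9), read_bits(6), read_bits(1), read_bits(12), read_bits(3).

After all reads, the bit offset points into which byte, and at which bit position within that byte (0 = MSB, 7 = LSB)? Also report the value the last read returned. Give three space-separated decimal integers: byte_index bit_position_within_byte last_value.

Read 1: bits[0:9] width=9 -> value=100 (bin 001100100); offset now 9 = byte 1 bit 1; 31 bits remain
Read 2: bits[9:15] width=6 -> value=16 (bin 010000); offset now 15 = byte 1 bit 7; 25 bits remain
Read 3: bits[15:16] width=1 -> value=0 (bin 0); offset now 16 = byte 2 bit 0; 24 bits remain
Read 4: bits[16:28] width=12 -> value=4040 (bin 111111001000); offset now 28 = byte 3 bit 4; 12 bits remain
Read 5: bits[28:31] width=3 -> value=0 (bin 000); offset now 31 = byte 3 bit 7; 9 bits remain

Answer: 3 7 0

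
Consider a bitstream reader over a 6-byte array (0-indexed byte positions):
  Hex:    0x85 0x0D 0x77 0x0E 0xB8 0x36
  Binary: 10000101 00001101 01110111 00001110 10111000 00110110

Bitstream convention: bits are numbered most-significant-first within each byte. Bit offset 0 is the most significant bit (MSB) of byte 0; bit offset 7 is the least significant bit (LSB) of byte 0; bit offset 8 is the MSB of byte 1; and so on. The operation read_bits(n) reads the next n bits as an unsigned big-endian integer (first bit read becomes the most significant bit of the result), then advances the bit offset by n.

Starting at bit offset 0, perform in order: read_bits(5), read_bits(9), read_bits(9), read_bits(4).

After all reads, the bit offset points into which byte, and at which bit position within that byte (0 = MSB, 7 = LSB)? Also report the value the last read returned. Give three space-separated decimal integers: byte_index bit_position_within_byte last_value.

Read 1: bits[0:5] width=5 -> value=16 (bin 10000); offset now 5 = byte 0 bit 5; 43 bits remain
Read 2: bits[5:14] width=9 -> value=323 (bin 101000011); offset now 14 = byte 1 bit 6; 34 bits remain
Read 3: bits[14:23] width=9 -> value=187 (bin 010111011); offset now 23 = byte 2 bit 7; 25 bits remain
Read 4: bits[23:27] width=4 -> value=8 (bin 1000); offset now 27 = byte 3 bit 3; 21 bits remain

Answer: 3 3 8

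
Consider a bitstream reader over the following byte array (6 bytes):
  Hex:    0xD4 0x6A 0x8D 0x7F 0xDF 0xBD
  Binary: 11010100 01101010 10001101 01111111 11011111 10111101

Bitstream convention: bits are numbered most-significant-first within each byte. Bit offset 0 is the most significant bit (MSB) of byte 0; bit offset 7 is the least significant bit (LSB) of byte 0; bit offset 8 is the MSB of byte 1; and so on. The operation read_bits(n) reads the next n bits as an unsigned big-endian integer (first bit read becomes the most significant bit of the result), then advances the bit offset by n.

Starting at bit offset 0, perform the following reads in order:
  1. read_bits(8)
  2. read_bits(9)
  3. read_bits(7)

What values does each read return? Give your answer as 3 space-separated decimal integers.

Read 1: bits[0:8] width=8 -> value=212 (bin 11010100); offset now 8 = byte 1 bit 0; 40 bits remain
Read 2: bits[8:17] width=9 -> value=213 (bin 011010101); offset now 17 = byte 2 bit 1; 31 bits remain
Read 3: bits[17:24] width=7 -> value=13 (bin 0001101); offset now 24 = byte 3 bit 0; 24 bits remain

Answer: 212 213 13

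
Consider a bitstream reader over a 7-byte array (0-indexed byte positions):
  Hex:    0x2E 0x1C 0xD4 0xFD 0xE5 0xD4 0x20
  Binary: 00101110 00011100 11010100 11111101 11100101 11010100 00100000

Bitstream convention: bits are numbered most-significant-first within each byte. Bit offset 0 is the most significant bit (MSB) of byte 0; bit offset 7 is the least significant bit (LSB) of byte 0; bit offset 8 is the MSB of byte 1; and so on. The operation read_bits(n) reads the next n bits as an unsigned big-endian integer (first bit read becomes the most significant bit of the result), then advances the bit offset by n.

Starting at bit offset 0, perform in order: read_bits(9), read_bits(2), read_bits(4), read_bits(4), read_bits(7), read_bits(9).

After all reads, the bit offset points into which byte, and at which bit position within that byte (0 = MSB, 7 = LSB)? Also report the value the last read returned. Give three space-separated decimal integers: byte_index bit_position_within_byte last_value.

Read 1: bits[0:9] width=9 -> value=92 (bin 001011100); offset now 9 = byte 1 bit 1; 47 bits remain
Read 2: bits[9:11] width=2 -> value=0 (bin 00); offset now 11 = byte 1 bit 3; 45 bits remain
Read 3: bits[11:15] width=4 -> value=14 (bin 1110); offset now 15 = byte 1 bit 7; 41 bits remain
Read 4: bits[15:19] width=4 -> value=6 (bin 0110); offset now 19 = byte 2 bit 3; 37 bits remain
Read 5: bits[19:26] width=7 -> value=83 (bin 1010011); offset now 26 = byte 3 bit 2; 30 bits remain
Read 6: bits[26:35] width=9 -> value=495 (bin 111101111); offset now 35 = byte 4 bit 3; 21 bits remain

Answer: 4 3 495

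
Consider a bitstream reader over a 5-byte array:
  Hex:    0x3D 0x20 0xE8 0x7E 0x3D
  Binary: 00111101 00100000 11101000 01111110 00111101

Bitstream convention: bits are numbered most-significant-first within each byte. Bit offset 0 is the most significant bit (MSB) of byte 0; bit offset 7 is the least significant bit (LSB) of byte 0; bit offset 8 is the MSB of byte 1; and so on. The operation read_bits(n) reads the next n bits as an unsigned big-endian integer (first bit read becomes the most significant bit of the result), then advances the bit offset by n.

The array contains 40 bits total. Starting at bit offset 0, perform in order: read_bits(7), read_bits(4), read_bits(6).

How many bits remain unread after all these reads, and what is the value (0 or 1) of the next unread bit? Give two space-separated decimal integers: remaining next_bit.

Read 1: bits[0:7] width=7 -> value=30 (bin 0011110); offset now 7 = byte 0 bit 7; 33 bits remain
Read 2: bits[7:11] width=4 -> value=9 (bin 1001); offset now 11 = byte 1 bit 3; 29 bits remain
Read 3: bits[11:17] width=6 -> value=1 (bin 000001); offset now 17 = byte 2 bit 1; 23 bits remain

Answer: 23 1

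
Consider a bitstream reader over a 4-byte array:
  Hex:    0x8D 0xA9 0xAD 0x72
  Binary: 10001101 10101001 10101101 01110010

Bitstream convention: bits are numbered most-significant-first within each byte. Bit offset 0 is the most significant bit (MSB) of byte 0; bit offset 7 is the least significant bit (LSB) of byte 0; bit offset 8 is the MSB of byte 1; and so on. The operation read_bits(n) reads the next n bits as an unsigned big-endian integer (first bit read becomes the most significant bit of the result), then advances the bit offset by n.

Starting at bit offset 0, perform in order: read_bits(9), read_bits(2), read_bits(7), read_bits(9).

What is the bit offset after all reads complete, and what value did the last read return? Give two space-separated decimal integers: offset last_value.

Read 1: bits[0:9] width=9 -> value=283 (bin 100011011); offset now 9 = byte 1 bit 1; 23 bits remain
Read 2: bits[9:11] width=2 -> value=1 (bin 01); offset now 11 = byte 1 bit 3; 21 bits remain
Read 3: bits[11:18] width=7 -> value=38 (bin 0100110); offset now 18 = byte 2 bit 2; 14 bits remain
Read 4: bits[18:27] width=9 -> value=363 (bin 101101011); offset now 27 = byte 3 bit 3; 5 bits remain

Answer: 27 363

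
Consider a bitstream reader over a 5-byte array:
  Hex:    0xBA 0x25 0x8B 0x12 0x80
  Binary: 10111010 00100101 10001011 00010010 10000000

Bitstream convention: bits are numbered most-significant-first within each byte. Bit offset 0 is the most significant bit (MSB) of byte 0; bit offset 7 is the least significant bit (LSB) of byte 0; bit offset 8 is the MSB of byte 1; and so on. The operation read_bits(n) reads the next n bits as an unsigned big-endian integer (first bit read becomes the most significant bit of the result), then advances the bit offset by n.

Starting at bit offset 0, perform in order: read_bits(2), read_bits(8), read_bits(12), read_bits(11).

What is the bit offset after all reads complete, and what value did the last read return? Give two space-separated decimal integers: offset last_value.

Read 1: bits[0:2] width=2 -> value=2 (bin 10); offset now 2 = byte 0 bit 2; 38 bits remain
Read 2: bits[2:10] width=8 -> value=232 (bin 11101000); offset now 10 = byte 1 bit 2; 30 bits remain
Read 3: bits[10:22] width=12 -> value=2402 (bin 100101100010); offset now 22 = byte 2 bit 6; 18 bits remain
Read 4: bits[22:33] width=11 -> value=1573 (bin 11000100101); offset now 33 = byte 4 bit 1; 7 bits remain

Answer: 33 1573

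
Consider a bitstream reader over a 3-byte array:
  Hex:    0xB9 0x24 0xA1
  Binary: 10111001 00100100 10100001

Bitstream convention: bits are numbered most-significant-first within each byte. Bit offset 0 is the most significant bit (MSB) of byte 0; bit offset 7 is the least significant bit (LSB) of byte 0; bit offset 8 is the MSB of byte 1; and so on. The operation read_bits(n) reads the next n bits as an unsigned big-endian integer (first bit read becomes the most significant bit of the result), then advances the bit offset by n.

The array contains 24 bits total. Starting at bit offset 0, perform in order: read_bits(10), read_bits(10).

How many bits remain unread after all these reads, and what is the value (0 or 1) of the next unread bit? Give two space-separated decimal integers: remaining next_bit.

Answer: 4 0

Derivation:
Read 1: bits[0:10] width=10 -> value=740 (bin 1011100100); offset now 10 = byte 1 bit 2; 14 bits remain
Read 2: bits[10:20] width=10 -> value=586 (bin 1001001010); offset now 20 = byte 2 bit 4; 4 bits remain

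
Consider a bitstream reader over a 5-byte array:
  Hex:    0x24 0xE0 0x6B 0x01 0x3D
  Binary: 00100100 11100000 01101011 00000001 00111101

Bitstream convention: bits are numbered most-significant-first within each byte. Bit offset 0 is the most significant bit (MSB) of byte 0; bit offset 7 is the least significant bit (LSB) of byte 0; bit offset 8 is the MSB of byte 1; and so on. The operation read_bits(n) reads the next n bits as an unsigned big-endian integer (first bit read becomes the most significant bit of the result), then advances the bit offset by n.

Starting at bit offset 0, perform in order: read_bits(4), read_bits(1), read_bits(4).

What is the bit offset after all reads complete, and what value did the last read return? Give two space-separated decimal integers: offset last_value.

Answer: 9 9

Derivation:
Read 1: bits[0:4] width=4 -> value=2 (bin 0010); offset now 4 = byte 0 bit 4; 36 bits remain
Read 2: bits[4:5] width=1 -> value=0 (bin 0); offset now 5 = byte 0 bit 5; 35 bits remain
Read 3: bits[5:9] width=4 -> value=9 (bin 1001); offset now 9 = byte 1 bit 1; 31 bits remain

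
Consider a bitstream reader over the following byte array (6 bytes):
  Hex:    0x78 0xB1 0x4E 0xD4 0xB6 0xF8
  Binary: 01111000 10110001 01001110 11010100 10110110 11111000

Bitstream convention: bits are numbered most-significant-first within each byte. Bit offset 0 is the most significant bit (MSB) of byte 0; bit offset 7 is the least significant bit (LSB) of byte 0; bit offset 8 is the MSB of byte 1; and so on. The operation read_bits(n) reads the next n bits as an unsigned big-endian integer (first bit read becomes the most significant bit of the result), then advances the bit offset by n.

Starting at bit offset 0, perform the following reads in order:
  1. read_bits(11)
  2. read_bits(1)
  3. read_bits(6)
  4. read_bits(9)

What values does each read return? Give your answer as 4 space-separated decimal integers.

Read 1: bits[0:11] width=11 -> value=965 (bin 01111000101); offset now 11 = byte 1 bit 3; 37 bits remain
Read 2: bits[11:12] width=1 -> value=1 (bin 1); offset now 12 = byte 1 bit 4; 36 bits remain
Read 3: bits[12:18] width=6 -> value=5 (bin 000101); offset now 18 = byte 2 bit 2; 30 bits remain
Read 4: bits[18:27] width=9 -> value=118 (bin 001110110); offset now 27 = byte 3 bit 3; 21 bits remain

Answer: 965 1 5 118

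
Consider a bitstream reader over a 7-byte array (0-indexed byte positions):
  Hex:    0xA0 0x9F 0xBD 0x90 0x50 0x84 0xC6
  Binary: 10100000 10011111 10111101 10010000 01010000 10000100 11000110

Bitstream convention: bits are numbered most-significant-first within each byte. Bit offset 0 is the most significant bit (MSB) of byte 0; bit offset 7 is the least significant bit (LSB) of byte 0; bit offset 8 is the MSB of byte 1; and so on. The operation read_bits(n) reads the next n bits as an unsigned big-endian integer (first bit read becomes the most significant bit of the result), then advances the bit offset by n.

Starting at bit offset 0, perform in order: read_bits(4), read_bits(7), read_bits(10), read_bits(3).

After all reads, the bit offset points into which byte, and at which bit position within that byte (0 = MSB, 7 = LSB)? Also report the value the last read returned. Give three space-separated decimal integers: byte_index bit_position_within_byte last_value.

Read 1: bits[0:4] width=4 -> value=10 (bin 1010); offset now 4 = byte 0 bit 4; 52 bits remain
Read 2: bits[4:11] width=7 -> value=4 (bin 0000100); offset now 11 = byte 1 bit 3; 45 bits remain
Read 3: bits[11:21] width=10 -> value=1015 (bin 1111110111); offset now 21 = byte 2 bit 5; 35 bits remain
Read 4: bits[21:24] width=3 -> value=5 (bin 101); offset now 24 = byte 3 bit 0; 32 bits remain

Answer: 3 0 5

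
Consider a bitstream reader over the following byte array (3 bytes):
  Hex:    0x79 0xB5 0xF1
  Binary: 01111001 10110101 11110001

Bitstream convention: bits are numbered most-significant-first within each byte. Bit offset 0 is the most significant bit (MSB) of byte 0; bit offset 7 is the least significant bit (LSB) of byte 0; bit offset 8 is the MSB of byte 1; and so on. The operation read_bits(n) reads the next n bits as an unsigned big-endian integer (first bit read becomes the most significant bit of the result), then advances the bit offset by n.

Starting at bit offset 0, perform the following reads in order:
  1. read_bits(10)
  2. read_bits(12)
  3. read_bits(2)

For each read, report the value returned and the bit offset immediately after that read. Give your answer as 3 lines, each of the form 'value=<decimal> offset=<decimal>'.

Answer: value=486 offset=10
value=3452 offset=22
value=1 offset=24

Derivation:
Read 1: bits[0:10] width=10 -> value=486 (bin 0111100110); offset now 10 = byte 1 bit 2; 14 bits remain
Read 2: bits[10:22] width=12 -> value=3452 (bin 110101111100); offset now 22 = byte 2 bit 6; 2 bits remain
Read 3: bits[22:24] width=2 -> value=1 (bin 01); offset now 24 = byte 3 bit 0; 0 bits remain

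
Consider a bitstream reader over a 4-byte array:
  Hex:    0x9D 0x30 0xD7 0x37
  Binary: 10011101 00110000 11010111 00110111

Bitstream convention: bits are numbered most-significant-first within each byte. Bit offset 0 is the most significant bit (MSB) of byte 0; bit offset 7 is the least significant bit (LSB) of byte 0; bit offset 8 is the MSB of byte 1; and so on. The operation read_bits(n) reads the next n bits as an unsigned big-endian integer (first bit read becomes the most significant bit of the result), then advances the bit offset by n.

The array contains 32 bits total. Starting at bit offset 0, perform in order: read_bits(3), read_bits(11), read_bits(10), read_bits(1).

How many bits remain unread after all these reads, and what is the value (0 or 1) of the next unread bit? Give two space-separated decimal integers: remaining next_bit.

Answer: 7 0

Derivation:
Read 1: bits[0:3] width=3 -> value=4 (bin 100); offset now 3 = byte 0 bit 3; 29 bits remain
Read 2: bits[3:14] width=11 -> value=1868 (bin 11101001100); offset now 14 = byte 1 bit 6; 18 bits remain
Read 3: bits[14:24] width=10 -> value=215 (bin 0011010111); offset now 24 = byte 3 bit 0; 8 bits remain
Read 4: bits[24:25] width=1 -> value=0 (bin 0); offset now 25 = byte 3 bit 1; 7 bits remain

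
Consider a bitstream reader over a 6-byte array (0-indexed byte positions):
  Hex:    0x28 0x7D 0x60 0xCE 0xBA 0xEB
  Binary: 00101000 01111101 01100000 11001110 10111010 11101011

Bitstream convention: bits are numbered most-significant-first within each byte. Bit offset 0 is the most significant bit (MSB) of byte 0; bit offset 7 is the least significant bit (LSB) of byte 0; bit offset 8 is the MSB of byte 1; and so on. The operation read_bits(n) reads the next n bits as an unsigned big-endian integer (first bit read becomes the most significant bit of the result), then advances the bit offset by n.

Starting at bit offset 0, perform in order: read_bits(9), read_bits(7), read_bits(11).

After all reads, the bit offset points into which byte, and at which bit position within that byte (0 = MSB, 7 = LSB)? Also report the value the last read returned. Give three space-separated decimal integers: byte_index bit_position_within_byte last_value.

Answer: 3 3 774

Derivation:
Read 1: bits[0:9] width=9 -> value=80 (bin 001010000); offset now 9 = byte 1 bit 1; 39 bits remain
Read 2: bits[9:16] width=7 -> value=125 (bin 1111101); offset now 16 = byte 2 bit 0; 32 bits remain
Read 3: bits[16:27] width=11 -> value=774 (bin 01100000110); offset now 27 = byte 3 bit 3; 21 bits remain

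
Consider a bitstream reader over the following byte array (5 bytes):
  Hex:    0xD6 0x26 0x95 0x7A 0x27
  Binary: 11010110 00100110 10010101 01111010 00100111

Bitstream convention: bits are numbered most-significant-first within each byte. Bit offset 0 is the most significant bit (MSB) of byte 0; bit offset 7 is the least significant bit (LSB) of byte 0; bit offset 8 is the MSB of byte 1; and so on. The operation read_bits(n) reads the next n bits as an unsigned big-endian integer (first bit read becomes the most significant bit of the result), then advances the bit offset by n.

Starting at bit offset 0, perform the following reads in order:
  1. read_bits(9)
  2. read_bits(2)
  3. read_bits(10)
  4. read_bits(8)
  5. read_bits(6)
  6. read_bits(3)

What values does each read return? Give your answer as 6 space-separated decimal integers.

Read 1: bits[0:9] width=9 -> value=428 (bin 110101100); offset now 9 = byte 1 bit 1; 31 bits remain
Read 2: bits[9:11] width=2 -> value=1 (bin 01); offset now 11 = byte 1 bit 3; 29 bits remain
Read 3: bits[11:21] width=10 -> value=210 (bin 0011010010); offset now 21 = byte 2 bit 5; 19 bits remain
Read 4: bits[21:29] width=8 -> value=175 (bin 10101111); offset now 29 = byte 3 bit 5; 11 bits remain
Read 5: bits[29:35] width=6 -> value=17 (bin 010001); offset now 35 = byte 4 bit 3; 5 bits remain
Read 6: bits[35:38] width=3 -> value=1 (bin 001); offset now 38 = byte 4 bit 6; 2 bits remain

Answer: 428 1 210 175 17 1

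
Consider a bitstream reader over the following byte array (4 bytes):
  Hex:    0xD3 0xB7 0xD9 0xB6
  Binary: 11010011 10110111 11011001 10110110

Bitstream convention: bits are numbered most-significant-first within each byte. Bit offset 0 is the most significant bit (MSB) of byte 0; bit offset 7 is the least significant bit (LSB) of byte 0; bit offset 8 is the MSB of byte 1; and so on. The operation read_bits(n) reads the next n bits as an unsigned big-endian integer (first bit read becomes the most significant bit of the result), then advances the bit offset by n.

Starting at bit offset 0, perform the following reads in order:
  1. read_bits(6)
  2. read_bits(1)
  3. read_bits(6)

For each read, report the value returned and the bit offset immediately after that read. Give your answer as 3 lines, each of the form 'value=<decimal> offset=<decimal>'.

Read 1: bits[0:6] width=6 -> value=52 (bin 110100); offset now 6 = byte 0 bit 6; 26 bits remain
Read 2: bits[6:7] width=1 -> value=1 (bin 1); offset now 7 = byte 0 bit 7; 25 bits remain
Read 3: bits[7:13] width=6 -> value=54 (bin 110110); offset now 13 = byte 1 bit 5; 19 bits remain

Answer: value=52 offset=6
value=1 offset=7
value=54 offset=13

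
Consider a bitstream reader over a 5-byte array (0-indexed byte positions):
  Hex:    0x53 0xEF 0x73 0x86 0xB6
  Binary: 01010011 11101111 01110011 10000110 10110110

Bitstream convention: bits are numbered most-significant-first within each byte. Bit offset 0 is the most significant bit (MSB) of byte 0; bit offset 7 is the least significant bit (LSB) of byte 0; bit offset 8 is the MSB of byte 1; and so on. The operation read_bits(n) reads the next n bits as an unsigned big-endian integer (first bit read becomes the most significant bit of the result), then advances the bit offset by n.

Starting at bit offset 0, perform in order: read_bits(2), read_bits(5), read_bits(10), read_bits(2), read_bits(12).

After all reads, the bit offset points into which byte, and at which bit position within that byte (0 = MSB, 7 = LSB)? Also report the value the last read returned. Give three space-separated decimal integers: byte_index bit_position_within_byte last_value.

Read 1: bits[0:2] width=2 -> value=1 (bin 01); offset now 2 = byte 0 bit 2; 38 bits remain
Read 2: bits[2:7] width=5 -> value=9 (bin 01001); offset now 7 = byte 0 bit 7; 33 bits remain
Read 3: bits[7:17] width=10 -> value=990 (bin 1111011110); offset now 17 = byte 2 bit 1; 23 bits remain
Read 4: bits[17:19] width=2 -> value=3 (bin 11); offset now 19 = byte 2 bit 3; 21 bits remain
Read 5: bits[19:31] width=12 -> value=2499 (bin 100111000011); offset now 31 = byte 3 bit 7; 9 bits remain

Answer: 3 7 2499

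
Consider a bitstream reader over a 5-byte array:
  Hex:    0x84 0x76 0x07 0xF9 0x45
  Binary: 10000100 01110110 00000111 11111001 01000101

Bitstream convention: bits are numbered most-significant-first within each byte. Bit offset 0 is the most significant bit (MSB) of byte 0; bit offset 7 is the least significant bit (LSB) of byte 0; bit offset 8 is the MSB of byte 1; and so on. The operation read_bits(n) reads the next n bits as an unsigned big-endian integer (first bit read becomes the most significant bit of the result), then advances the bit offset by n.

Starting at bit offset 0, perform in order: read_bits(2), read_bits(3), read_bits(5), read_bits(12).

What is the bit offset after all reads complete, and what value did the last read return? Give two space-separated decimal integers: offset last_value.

Answer: 22 3457

Derivation:
Read 1: bits[0:2] width=2 -> value=2 (bin 10); offset now 2 = byte 0 bit 2; 38 bits remain
Read 2: bits[2:5] width=3 -> value=0 (bin 000); offset now 5 = byte 0 bit 5; 35 bits remain
Read 3: bits[5:10] width=5 -> value=17 (bin 10001); offset now 10 = byte 1 bit 2; 30 bits remain
Read 4: bits[10:22] width=12 -> value=3457 (bin 110110000001); offset now 22 = byte 2 bit 6; 18 bits remain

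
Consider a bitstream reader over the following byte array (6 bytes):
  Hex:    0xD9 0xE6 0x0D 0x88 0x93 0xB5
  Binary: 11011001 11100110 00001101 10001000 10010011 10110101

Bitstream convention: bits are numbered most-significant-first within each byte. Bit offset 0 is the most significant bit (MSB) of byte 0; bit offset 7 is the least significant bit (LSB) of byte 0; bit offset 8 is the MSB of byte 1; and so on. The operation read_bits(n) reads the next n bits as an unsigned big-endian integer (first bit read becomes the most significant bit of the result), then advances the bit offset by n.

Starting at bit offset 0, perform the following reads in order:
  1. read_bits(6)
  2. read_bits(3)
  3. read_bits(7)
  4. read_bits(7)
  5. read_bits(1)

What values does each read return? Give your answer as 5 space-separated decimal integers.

Answer: 54 3 102 6 1

Derivation:
Read 1: bits[0:6] width=6 -> value=54 (bin 110110); offset now 6 = byte 0 bit 6; 42 bits remain
Read 2: bits[6:9] width=3 -> value=3 (bin 011); offset now 9 = byte 1 bit 1; 39 bits remain
Read 3: bits[9:16] width=7 -> value=102 (bin 1100110); offset now 16 = byte 2 bit 0; 32 bits remain
Read 4: bits[16:23] width=7 -> value=6 (bin 0000110); offset now 23 = byte 2 bit 7; 25 bits remain
Read 5: bits[23:24] width=1 -> value=1 (bin 1); offset now 24 = byte 3 bit 0; 24 bits remain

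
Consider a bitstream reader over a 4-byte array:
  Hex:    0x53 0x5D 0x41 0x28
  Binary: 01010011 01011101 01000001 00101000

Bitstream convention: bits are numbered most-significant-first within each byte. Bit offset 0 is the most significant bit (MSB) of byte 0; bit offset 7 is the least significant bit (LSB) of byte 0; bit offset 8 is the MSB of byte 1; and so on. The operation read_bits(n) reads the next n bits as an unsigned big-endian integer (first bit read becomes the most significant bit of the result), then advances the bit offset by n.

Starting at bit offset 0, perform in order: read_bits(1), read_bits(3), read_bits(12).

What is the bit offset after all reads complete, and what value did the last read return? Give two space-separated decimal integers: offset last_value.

Answer: 16 861

Derivation:
Read 1: bits[0:1] width=1 -> value=0 (bin 0); offset now 1 = byte 0 bit 1; 31 bits remain
Read 2: bits[1:4] width=3 -> value=5 (bin 101); offset now 4 = byte 0 bit 4; 28 bits remain
Read 3: bits[4:16] width=12 -> value=861 (bin 001101011101); offset now 16 = byte 2 bit 0; 16 bits remain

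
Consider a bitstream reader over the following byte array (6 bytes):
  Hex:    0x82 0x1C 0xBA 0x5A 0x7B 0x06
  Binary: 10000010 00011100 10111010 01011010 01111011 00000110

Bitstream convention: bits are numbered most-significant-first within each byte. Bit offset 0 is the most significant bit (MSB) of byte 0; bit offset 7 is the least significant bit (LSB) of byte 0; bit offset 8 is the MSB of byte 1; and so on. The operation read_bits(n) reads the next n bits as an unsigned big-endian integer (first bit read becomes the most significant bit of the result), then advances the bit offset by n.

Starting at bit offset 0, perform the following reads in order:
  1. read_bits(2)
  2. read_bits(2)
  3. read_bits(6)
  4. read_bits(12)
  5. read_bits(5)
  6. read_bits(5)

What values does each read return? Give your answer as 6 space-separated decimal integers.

Read 1: bits[0:2] width=2 -> value=2 (bin 10); offset now 2 = byte 0 bit 2; 46 bits remain
Read 2: bits[2:4] width=2 -> value=0 (bin 00); offset now 4 = byte 0 bit 4; 44 bits remain
Read 3: bits[4:10] width=6 -> value=8 (bin 001000); offset now 10 = byte 1 bit 2; 38 bits remain
Read 4: bits[10:22] width=12 -> value=1838 (bin 011100101110); offset now 22 = byte 2 bit 6; 26 bits remain
Read 5: bits[22:27] width=5 -> value=18 (bin 10010); offset now 27 = byte 3 bit 3; 21 bits remain
Read 6: bits[27:32] width=5 -> value=26 (bin 11010); offset now 32 = byte 4 bit 0; 16 bits remain

Answer: 2 0 8 1838 18 26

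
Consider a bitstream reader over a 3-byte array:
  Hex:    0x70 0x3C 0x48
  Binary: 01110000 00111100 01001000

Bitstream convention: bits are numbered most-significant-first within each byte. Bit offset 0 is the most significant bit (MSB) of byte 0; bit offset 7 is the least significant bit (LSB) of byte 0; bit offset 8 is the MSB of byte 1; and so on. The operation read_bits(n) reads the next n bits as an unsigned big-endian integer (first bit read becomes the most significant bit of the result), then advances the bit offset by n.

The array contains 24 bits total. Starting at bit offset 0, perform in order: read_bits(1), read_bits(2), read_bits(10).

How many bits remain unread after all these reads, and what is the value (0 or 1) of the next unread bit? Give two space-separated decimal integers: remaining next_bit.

Read 1: bits[0:1] width=1 -> value=0 (bin 0); offset now 1 = byte 0 bit 1; 23 bits remain
Read 2: bits[1:3] width=2 -> value=3 (bin 11); offset now 3 = byte 0 bit 3; 21 bits remain
Read 3: bits[3:13] width=10 -> value=519 (bin 1000000111); offset now 13 = byte 1 bit 5; 11 bits remain

Answer: 11 1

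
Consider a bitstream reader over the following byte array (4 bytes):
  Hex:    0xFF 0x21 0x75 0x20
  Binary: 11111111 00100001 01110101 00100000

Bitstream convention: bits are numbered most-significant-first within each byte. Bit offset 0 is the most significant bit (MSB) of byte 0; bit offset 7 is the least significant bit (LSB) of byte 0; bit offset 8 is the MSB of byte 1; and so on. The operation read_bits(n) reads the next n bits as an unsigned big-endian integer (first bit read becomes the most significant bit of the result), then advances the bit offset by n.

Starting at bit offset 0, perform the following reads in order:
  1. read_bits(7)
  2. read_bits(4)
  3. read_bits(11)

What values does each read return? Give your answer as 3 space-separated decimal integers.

Read 1: bits[0:7] width=7 -> value=127 (bin 1111111); offset now 7 = byte 0 bit 7; 25 bits remain
Read 2: bits[7:11] width=4 -> value=9 (bin 1001); offset now 11 = byte 1 bit 3; 21 bits remain
Read 3: bits[11:22] width=11 -> value=93 (bin 00001011101); offset now 22 = byte 2 bit 6; 10 bits remain

Answer: 127 9 93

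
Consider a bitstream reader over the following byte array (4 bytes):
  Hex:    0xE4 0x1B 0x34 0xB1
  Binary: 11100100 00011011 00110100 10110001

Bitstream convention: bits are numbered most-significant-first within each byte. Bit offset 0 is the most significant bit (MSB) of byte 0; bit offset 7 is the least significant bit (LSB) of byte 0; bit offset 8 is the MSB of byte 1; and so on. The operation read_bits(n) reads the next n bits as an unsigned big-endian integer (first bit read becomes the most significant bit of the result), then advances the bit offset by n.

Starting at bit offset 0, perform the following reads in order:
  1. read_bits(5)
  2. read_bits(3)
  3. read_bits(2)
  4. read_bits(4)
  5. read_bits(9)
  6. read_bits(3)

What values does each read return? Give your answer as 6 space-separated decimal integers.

Read 1: bits[0:5] width=5 -> value=28 (bin 11100); offset now 5 = byte 0 bit 5; 27 bits remain
Read 2: bits[5:8] width=3 -> value=4 (bin 100); offset now 8 = byte 1 bit 0; 24 bits remain
Read 3: bits[8:10] width=2 -> value=0 (bin 00); offset now 10 = byte 1 bit 2; 22 bits remain
Read 4: bits[10:14] width=4 -> value=6 (bin 0110); offset now 14 = byte 1 bit 6; 18 bits remain
Read 5: bits[14:23] width=9 -> value=410 (bin 110011010); offset now 23 = byte 2 bit 7; 9 bits remain
Read 6: bits[23:26] width=3 -> value=2 (bin 010); offset now 26 = byte 3 bit 2; 6 bits remain

Answer: 28 4 0 6 410 2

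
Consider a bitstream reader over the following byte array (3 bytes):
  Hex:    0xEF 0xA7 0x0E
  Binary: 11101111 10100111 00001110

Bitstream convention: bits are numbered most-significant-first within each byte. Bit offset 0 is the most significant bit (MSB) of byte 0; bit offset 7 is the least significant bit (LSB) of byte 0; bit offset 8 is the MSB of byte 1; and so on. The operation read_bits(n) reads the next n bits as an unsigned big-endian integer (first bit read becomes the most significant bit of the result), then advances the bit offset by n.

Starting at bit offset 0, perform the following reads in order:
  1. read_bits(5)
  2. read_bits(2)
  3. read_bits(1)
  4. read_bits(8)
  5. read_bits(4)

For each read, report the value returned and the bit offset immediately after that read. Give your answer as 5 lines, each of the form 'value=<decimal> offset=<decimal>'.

Read 1: bits[0:5] width=5 -> value=29 (bin 11101); offset now 5 = byte 0 bit 5; 19 bits remain
Read 2: bits[5:7] width=2 -> value=3 (bin 11); offset now 7 = byte 0 bit 7; 17 bits remain
Read 3: bits[7:8] width=1 -> value=1 (bin 1); offset now 8 = byte 1 bit 0; 16 bits remain
Read 4: bits[8:16] width=8 -> value=167 (bin 10100111); offset now 16 = byte 2 bit 0; 8 bits remain
Read 5: bits[16:20] width=4 -> value=0 (bin 0000); offset now 20 = byte 2 bit 4; 4 bits remain

Answer: value=29 offset=5
value=3 offset=7
value=1 offset=8
value=167 offset=16
value=0 offset=20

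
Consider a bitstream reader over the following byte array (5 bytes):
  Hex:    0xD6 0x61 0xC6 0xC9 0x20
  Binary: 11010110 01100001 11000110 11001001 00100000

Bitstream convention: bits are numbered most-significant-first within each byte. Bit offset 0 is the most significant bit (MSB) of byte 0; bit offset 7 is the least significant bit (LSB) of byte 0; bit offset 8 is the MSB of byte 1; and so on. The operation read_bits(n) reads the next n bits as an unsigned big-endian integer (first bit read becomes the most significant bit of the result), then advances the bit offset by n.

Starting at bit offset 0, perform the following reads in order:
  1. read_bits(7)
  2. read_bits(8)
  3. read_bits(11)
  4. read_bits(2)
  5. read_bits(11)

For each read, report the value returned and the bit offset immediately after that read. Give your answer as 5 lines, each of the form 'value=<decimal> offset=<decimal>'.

Read 1: bits[0:7] width=7 -> value=107 (bin 1101011); offset now 7 = byte 0 bit 7; 33 bits remain
Read 2: bits[7:15] width=8 -> value=48 (bin 00110000); offset now 15 = byte 1 bit 7; 25 bits remain
Read 3: bits[15:26] width=11 -> value=1819 (bin 11100011011); offset now 26 = byte 3 bit 2; 14 bits remain
Read 4: bits[26:28] width=2 -> value=0 (bin 00); offset now 28 = byte 3 bit 4; 12 bits remain
Read 5: bits[28:39] width=11 -> value=1168 (bin 10010010000); offset now 39 = byte 4 bit 7; 1 bits remain

Answer: value=107 offset=7
value=48 offset=15
value=1819 offset=26
value=0 offset=28
value=1168 offset=39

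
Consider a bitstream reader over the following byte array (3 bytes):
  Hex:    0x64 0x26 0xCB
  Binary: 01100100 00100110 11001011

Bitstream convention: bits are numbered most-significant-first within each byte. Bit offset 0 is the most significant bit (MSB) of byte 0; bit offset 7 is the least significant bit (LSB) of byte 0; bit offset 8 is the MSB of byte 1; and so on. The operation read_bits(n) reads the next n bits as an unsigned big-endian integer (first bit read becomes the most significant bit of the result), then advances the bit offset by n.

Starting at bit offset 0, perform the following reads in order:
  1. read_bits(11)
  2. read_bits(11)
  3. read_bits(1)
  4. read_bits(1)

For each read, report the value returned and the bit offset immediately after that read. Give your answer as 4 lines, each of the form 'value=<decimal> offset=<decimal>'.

Answer: value=801 offset=11
value=434 offset=22
value=1 offset=23
value=1 offset=24

Derivation:
Read 1: bits[0:11] width=11 -> value=801 (bin 01100100001); offset now 11 = byte 1 bit 3; 13 bits remain
Read 2: bits[11:22] width=11 -> value=434 (bin 00110110010); offset now 22 = byte 2 bit 6; 2 bits remain
Read 3: bits[22:23] width=1 -> value=1 (bin 1); offset now 23 = byte 2 bit 7; 1 bits remain
Read 4: bits[23:24] width=1 -> value=1 (bin 1); offset now 24 = byte 3 bit 0; 0 bits remain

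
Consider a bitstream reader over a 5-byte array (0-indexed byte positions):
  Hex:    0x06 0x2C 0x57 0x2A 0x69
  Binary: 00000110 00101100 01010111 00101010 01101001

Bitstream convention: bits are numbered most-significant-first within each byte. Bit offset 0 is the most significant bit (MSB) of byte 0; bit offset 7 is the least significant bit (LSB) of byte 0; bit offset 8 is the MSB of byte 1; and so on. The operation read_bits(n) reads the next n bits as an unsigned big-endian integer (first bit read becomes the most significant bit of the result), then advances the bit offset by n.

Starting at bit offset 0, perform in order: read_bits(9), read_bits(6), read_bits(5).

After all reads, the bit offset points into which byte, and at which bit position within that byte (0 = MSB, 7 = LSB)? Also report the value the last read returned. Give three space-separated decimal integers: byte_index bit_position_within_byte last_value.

Read 1: bits[0:9] width=9 -> value=12 (bin 000001100); offset now 9 = byte 1 bit 1; 31 bits remain
Read 2: bits[9:15] width=6 -> value=22 (bin 010110); offset now 15 = byte 1 bit 7; 25 bits remain
Read 3: bits[15:20] width=5 -> value=5 (bin 00101); offset now 20 = byte 2 bit 4; 20 bits remain

Answer: 2 4 5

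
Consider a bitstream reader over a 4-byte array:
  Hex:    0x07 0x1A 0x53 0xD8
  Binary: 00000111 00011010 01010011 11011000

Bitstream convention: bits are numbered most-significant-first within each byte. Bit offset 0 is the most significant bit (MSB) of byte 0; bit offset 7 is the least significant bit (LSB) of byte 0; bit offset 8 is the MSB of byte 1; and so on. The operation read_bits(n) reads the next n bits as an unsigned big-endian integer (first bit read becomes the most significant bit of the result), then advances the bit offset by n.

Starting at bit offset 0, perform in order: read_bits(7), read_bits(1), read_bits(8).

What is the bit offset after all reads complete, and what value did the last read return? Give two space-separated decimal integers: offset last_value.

Read 1: bits[0:7] width=7 -> value=3 (bin 0000011); offset now 7 = byte 0 bit 7; 25 bits remain
Read 2: bits[7:8] width=1 -> value=1 (bin 1); offset now 8 = byte 1 bit 0; 24 bits remain
Read 3: bits[8:16] width=8 -> value=26 (bin 00011010); offset now 16 = byte 2 bit 0; 16 bits remain

Answer: 16 26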